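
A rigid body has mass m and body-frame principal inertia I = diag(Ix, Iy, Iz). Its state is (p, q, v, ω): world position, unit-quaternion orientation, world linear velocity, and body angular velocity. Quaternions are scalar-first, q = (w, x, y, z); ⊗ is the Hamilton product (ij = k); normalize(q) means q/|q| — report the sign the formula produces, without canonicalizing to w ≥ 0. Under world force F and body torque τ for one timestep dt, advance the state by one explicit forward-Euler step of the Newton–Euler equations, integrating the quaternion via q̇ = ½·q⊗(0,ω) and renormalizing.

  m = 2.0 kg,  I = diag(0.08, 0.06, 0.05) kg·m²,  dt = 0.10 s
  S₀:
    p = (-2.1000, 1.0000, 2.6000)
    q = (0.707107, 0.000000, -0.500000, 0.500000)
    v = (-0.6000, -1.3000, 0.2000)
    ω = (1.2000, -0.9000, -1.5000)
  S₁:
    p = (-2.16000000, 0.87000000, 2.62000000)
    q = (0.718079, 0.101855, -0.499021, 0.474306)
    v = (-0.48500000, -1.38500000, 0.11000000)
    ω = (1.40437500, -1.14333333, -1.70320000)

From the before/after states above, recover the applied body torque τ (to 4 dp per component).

τ = (0.1500, -0.2000, -0.0800)

ω₁ − ω₀ = (0.20437500, -0.24333333, -0.20320000)
I·α + gyro = (0.1500, -0.2000, -0.0800)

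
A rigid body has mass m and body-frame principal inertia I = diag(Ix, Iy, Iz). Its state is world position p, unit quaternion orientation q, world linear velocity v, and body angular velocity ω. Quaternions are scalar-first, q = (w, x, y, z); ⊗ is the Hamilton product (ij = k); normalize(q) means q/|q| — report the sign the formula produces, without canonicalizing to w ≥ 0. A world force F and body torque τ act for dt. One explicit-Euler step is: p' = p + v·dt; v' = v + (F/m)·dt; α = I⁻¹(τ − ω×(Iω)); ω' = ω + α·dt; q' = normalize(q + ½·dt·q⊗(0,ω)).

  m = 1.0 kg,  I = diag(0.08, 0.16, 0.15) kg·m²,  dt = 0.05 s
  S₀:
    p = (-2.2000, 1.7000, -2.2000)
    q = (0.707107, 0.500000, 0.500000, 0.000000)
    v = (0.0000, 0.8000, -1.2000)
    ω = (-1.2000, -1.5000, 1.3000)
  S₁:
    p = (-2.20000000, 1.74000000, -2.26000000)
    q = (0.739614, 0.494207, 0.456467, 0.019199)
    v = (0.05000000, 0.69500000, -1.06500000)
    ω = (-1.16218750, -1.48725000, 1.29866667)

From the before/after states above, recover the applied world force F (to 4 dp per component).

F = (1.0000, -2.1000, 2.7000)

velocity change Δv = (0.05000000, -0.10500000, 0.13500000)
applied force F = (1.0000, -2.1000, 2.7000)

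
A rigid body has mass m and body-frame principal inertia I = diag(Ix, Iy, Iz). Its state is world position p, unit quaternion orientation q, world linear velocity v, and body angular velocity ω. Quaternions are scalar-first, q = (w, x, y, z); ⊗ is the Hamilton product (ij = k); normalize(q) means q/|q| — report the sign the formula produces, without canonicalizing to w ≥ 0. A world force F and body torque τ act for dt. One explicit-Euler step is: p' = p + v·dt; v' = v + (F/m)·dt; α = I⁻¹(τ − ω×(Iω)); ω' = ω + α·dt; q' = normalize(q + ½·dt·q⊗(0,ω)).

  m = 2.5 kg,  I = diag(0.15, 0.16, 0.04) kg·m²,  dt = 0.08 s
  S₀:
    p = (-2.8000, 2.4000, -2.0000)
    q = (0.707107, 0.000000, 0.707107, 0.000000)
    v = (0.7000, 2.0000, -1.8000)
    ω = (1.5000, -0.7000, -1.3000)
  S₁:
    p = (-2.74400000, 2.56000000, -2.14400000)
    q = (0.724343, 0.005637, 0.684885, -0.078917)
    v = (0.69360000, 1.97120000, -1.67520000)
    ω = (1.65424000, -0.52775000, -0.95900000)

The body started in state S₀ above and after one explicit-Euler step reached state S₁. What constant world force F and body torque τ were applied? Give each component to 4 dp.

Δω = ω₁−ω₀ = (0.15424000, 0.17225000, 0.34100000)
gyro term ω₀×Iω₀ = (-0.1092, -0.2145, -0.0105)
applied torque τ = (0.1800, 0.1300, 0.1600)
Δv = v₁−v₀ = (-0.00640000, -0.02880000, 0.12480000)
F = m·Δv/dt = (-0.2000, -0.9000, 3.9000)

F = (-0.2000, -0.9000, 3.9000)
τ = (0.1800, 0.1300, 0.1600)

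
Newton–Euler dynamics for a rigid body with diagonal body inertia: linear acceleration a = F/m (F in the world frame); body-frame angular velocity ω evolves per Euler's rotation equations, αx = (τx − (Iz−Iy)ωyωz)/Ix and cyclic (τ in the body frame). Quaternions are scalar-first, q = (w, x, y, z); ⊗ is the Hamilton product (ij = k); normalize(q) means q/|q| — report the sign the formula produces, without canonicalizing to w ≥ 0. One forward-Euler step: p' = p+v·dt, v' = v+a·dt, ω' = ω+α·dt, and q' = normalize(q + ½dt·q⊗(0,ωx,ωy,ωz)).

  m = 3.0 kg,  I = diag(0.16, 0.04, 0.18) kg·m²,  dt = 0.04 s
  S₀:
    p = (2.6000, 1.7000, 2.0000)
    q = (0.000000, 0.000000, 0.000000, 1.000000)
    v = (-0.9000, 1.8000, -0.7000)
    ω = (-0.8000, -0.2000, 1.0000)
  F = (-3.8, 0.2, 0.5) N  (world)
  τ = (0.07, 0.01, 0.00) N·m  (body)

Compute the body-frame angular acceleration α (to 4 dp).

precession coupling ω×(Iω) = (-0.0280, 0.0160, -0.0192)
α = I⁻¹(τ − ω×Iω) = (0.6125, -0.1500, 0.1067)

α = (0.6125, -0.1500, 0.1067)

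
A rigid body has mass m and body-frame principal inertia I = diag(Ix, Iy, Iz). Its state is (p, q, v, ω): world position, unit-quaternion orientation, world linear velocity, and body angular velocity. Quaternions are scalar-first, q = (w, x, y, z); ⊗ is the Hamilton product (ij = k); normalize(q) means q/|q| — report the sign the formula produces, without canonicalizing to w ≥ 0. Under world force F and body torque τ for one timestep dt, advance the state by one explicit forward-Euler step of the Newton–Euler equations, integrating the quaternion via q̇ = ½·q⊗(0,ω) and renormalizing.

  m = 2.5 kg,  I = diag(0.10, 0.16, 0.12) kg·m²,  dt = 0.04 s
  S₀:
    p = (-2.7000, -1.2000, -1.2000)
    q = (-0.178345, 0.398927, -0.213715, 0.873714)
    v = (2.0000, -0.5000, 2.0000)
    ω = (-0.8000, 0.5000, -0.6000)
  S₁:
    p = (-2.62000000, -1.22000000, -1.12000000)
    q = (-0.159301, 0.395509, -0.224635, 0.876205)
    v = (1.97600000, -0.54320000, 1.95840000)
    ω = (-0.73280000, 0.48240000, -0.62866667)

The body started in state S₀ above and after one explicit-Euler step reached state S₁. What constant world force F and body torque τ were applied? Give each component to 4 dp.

velocity change Δv = (-0.02400000, -0.04320000, -0.04160000)
F = m·Δv/dt = (-1.5000, -2.7000, -2.6000)
Δω = ω₁−ω₀ = (0.06720000, -0.01760000, -0.02866667)
I·α + gyro = (0.1800, -0.0800, -0.1100)

F = (-1.5000, -2.7000, -2.6000)
τ = (0.1800, -0.0800, -0.1100)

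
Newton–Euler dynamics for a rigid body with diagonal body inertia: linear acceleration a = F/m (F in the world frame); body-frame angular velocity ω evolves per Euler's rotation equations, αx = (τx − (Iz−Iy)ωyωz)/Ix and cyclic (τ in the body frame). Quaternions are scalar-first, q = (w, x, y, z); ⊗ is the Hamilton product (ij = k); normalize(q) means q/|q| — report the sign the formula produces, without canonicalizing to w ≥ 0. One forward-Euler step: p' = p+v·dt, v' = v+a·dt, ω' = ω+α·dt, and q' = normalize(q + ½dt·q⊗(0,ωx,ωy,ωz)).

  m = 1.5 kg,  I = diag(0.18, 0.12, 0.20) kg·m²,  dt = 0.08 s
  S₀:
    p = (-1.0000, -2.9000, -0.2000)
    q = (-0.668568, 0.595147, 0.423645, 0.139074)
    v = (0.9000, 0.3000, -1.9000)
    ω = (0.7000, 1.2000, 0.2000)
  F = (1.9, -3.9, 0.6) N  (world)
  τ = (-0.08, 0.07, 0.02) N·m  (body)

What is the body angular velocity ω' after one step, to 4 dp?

ω' = (0.6559, 1.2485, 0.2282)

(τ − ω×Iω)/I = (-0.5511, 0.6067, 0.3520)
ω' = ω + α·dt = (0.6559, 1.2485, 0.2282)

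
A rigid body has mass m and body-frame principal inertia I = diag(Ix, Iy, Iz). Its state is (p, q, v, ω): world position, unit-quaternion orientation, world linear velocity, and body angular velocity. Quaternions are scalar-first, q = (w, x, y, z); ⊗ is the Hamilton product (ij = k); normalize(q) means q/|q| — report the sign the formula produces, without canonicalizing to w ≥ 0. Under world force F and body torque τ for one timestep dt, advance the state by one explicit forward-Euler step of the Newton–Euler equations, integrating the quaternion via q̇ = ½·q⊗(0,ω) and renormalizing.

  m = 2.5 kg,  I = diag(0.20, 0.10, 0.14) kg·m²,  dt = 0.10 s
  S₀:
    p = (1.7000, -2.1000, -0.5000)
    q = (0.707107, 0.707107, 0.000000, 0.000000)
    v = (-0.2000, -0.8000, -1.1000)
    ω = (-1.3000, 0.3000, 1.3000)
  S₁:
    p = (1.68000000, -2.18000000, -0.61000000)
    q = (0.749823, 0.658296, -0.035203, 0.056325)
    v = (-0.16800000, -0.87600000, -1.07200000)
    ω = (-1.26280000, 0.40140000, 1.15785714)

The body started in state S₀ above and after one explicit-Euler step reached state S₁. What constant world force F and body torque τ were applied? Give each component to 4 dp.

v₁ − v₀ = (0.03200000, -0.07600000, 0.02800000)
applied force F = (0.8000, -1.9000, 0.7000)
ω₁ − ω₀ = (0.03720000, 0.10140000, -0.14214286)
gyro term ω₀×Iω₀ = (0.0156, -0.1014, 0.0390)
applied torque τ = (0.0900, 0.0000, -0.1600)

F = (0.8000, -1.9000, 0.7000)
τ = (0.0900, 0.0000, -0.1600)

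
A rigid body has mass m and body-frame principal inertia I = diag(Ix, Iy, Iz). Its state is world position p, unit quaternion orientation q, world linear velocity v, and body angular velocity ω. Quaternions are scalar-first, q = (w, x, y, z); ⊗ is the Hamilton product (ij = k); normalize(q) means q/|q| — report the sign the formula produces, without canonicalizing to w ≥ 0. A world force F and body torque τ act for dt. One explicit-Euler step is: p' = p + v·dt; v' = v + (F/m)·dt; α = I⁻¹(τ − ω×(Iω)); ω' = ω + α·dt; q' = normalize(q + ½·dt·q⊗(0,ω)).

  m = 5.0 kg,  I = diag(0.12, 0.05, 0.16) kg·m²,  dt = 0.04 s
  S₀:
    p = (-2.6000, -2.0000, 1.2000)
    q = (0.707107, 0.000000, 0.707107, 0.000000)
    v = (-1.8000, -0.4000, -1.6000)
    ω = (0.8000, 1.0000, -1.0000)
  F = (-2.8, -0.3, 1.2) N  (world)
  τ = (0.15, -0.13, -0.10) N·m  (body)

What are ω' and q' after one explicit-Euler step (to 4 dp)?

gyro term ω×Iω = (-0.1100, 0.0320, -0.0560)
angular accel α = (2.1667, -3.2400, -0.2750)
ω' = ω + α·dt = (0.8867, 0.8704, -1.0110)
2q̇ = q⊗(0,ω) = (-0.7071070, -0.1414214, 0.7071070, -1.2727926)
q + ½dt·q⊗(0,ω), renormalized = (0.6926, -0.0028, 0.7209, -0.0254)

ω' = (0.8867, 0.8704, -1.0110)
q' = (0.6926, -0.0028, 0.7209, -0.0254)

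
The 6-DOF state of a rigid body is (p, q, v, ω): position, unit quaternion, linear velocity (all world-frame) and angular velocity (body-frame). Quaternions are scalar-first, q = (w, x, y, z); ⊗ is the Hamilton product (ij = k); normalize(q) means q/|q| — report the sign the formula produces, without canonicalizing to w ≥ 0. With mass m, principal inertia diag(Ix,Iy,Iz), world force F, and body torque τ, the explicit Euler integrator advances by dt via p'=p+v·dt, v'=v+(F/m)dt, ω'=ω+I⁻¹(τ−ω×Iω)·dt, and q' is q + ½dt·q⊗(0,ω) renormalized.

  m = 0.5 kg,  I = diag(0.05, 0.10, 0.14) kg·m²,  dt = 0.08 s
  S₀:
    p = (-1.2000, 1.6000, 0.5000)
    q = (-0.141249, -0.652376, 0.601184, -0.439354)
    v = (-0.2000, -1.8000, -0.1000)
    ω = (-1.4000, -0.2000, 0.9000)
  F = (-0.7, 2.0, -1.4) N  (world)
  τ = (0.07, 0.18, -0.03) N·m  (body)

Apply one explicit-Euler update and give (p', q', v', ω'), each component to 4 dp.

p + v·dt = (-1.2160, 1.4560, 0.4920)
new velocity v' = (-0.3120, -1.4800, -0.3240)
gyro term ω×Iω = (-0.0072, 0.1134, 0.0140)
angular accel α = (1.5440, 0.6660, -0.3143)
ω + α·dt = (-1.2765, -0.1467, 0.8749)
Hamilton product q⊗(0,ω) = (-0.3976710, 0.6509434, 1.2304838, 0.8450087)
q + ½dt·q⊗(0,ω), renormalized = (-0.1568, -0.6249, 0.6489, -0.4046)

p' = (-1.2160, 1.4560, 0.4920)
q' = (-0.1568, -0.6249, 0.6489, -0.4046)
v' = (-0.3120, -1.4800, -0.3240)
ω' = (-1.2765, -0.1467, 0.8749)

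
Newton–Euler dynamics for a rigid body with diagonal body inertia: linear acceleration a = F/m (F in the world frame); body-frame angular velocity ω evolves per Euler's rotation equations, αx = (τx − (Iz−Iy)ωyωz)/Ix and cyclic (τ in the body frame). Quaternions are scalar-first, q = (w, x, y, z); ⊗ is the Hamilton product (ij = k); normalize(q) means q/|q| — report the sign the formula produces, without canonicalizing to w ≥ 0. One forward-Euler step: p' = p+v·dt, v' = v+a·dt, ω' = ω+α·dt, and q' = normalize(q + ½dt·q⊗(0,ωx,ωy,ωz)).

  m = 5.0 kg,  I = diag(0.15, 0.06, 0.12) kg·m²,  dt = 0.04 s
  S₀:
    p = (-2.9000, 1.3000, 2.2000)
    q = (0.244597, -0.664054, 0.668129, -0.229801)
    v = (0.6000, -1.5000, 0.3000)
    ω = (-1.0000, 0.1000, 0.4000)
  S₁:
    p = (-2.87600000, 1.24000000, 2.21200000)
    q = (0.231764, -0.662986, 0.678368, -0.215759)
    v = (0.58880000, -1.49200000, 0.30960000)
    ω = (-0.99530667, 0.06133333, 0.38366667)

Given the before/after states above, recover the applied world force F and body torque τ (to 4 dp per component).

F = (-1.4000, 1.0000, 1.2000)
τ = (0.0200, -0.0700, -0.0400)

Δω = ω₁−ω₀ = (0.00469333, -0.03866667, -0.01633333)
τ = I·(Δω/dt) + ω₀×(Iω₀) = (0.0200, -0.0700, -0.0400)
Δv = v₁−v₀ = (-0.01120000, 0.00800000, 0.00960000)
m·(v₁−v₀)/dt = (-1.4000, 1.0000, 1.2000)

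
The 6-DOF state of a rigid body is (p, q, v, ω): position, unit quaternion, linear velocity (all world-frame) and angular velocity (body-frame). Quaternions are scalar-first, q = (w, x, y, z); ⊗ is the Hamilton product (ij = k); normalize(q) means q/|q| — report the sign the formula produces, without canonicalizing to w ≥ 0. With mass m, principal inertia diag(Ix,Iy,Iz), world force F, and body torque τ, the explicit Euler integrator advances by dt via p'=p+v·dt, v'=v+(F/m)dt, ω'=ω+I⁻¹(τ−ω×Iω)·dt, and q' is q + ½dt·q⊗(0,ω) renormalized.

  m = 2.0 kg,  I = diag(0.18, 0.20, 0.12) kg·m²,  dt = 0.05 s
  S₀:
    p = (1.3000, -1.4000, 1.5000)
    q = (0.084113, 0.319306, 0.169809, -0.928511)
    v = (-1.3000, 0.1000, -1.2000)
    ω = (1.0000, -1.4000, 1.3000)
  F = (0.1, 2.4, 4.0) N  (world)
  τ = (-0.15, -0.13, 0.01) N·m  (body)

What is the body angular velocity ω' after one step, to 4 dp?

ω' = (0.9179, -1.4520, 1.3158)

ω×(Iω) gyroscopic = (0.1456, 0.0780, -0.0280)
(τ − ω×Iω)/I = (-1.6422, -1.0400, 0.3167)
ω' = ω + α·dt = (0.9179, -1.4520, 1.3158)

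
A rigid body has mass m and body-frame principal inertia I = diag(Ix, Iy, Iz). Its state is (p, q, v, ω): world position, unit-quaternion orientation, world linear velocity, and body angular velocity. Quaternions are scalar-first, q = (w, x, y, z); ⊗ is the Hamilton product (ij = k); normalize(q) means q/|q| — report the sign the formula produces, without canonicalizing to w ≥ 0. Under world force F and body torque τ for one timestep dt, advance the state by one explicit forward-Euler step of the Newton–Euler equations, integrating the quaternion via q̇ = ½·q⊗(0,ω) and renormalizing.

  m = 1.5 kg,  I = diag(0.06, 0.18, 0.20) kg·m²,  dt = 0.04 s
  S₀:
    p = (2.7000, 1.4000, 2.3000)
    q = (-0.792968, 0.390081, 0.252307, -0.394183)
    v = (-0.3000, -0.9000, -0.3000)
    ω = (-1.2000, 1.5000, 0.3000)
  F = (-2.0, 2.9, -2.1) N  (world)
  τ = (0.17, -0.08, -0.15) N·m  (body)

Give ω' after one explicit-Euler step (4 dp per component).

ω×(Iω) gyroscopic = (0.0090, 0.0504, -0.2160)
angular accel α = (2.6833, -0.7244, 0.3300)
ω' = ω + α·dt = (-1.0927, 1.4710, 0.3132)

ω' = (-1.0927, 1.4710, 0.3132)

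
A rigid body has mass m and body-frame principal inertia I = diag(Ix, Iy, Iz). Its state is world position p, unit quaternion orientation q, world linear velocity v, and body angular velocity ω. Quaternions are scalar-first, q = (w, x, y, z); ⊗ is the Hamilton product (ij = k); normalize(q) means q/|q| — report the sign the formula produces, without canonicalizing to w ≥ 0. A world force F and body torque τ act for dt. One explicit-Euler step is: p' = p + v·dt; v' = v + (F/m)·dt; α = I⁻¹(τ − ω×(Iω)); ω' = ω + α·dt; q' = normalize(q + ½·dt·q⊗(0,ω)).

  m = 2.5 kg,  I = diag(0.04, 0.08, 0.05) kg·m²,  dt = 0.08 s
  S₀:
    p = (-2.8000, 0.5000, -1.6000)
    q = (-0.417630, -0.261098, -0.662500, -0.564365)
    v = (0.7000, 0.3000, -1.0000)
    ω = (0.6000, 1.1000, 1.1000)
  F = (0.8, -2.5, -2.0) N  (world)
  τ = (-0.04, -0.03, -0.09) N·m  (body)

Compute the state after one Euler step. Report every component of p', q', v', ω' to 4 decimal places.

a = (0.3200, -1.0000, -0.8000)
new position p' = (-2.7440, 0.5240, -1.6800)
v + (F/m)dt = (0.7256, 0.2200, -1.0640)
ω×(Iω) gyroscopic = (-0.0363, -0.0066, 0.0264)
angular accel α = (-0.0925, -0.2925, -2.3280)
new body rate ω' = (0.5926, 1.0766, 0.9138)
q⊗(0,ω) = (1.5062103, -0.3585265, -0.5108042, -0.3491008)
q' = normalize(q + ½dt·q⊗(0,ω)) = (-0.3566, -0.2748, -0.6814, -0.5770)

p' = (-2.7440, 0.5240, -1.6800)
q' = (-0.3566, -0.2748, -0.6814, -0.5770)
v' = (0.7256, 0.2200, -1.0640)
ω' = (0.5926, 1.0766, 0.9138)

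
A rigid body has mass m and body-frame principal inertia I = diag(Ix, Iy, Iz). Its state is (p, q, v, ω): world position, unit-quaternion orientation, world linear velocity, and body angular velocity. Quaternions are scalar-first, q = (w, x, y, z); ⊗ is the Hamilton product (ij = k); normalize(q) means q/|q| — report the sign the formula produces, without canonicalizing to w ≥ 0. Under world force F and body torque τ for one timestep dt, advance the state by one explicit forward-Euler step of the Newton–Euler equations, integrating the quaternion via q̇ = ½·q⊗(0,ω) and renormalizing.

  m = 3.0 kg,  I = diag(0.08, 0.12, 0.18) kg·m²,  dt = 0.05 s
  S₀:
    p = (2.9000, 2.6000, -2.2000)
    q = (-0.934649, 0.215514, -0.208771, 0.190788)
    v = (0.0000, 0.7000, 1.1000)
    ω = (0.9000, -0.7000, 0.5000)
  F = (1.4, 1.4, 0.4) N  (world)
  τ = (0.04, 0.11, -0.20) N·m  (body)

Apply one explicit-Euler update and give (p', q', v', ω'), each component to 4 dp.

p' = (2.9000, 2.6350, -2.1450)
q' = (-0.9451, 0.1951, -0.1907, 0.1799)
v' = (0.0233, 0.7233, 1.1067)
ω' = (0.9381, -0.6354, 0.4514)

ω×(Iω) gyroscopic = (-0.0210, -0.0450, -0.0252)
angular accel α = (0.7625, 1.2917, -0.9711)
ω + α·dt = (0.9381, -0.6354, 0.4514)
Hamilton product q⊗(0,ω) = (-0.4354963, -0.8120180, 0.7182065, -0.4302904)
updated quaternion q' = (-0.9451, 0.1951, -0.1907, 0.1799)
a = (0.4667, 0.4667, 0.1333)
new position p' = (2.9000, 2.6350, -2.1450)
v + (F/m)dt = (0.0233, 0.7233, 1.1067)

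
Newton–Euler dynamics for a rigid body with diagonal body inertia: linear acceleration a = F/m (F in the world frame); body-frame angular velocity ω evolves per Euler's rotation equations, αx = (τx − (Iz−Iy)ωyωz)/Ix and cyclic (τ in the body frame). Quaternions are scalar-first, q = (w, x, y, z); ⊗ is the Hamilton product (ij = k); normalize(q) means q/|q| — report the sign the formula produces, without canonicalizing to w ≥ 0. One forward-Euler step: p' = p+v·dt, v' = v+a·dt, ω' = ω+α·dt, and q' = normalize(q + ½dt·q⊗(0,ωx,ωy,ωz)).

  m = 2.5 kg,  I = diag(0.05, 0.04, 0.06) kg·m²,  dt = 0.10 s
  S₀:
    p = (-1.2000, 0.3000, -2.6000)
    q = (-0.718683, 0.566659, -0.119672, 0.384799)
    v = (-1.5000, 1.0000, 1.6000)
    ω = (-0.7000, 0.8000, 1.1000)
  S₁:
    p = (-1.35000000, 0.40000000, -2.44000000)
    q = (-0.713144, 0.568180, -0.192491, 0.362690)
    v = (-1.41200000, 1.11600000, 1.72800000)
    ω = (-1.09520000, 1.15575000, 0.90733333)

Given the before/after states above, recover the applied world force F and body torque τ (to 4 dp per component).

ω₁ − ω₀ = (-0.39520000, 0.35575000, -0.19266667)
gyro term ω₀×Iω₀ = (0.0176, 0.0077, 0.0056)
τ = I·(Δω/dt) + ω₀×(Iω₀) = (-0.1800, 0.1500, -0.1100)
v₁ − v₀ = (0.08800000, 0.11600000, 0.12800000)
applied force F = (2.2000, 2.9000, 3.2000)

F = (2.2000, 2.9000, 3.2000)
τ = (-0.1800, 0.1500, -0.1100)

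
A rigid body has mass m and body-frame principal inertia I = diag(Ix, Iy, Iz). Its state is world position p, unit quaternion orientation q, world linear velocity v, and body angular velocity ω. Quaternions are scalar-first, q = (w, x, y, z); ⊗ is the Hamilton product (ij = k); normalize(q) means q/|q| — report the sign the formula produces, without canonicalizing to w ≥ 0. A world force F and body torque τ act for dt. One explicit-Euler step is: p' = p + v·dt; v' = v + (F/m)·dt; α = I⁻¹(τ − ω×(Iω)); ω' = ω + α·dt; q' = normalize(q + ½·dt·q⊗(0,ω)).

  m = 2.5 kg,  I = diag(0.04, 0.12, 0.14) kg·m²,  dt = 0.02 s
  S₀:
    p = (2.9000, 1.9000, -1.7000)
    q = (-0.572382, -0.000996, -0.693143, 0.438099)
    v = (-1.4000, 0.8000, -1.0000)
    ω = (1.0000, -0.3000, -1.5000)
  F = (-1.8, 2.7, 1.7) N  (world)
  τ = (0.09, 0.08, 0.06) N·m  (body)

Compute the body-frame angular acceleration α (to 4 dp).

α = (2.0250, -0.5833, 0.6000)

gyro term ω×Iω = (0.0090, 0.1500, -0.0240)
angular accel α = (2.0250, -0.5833, 0.6000)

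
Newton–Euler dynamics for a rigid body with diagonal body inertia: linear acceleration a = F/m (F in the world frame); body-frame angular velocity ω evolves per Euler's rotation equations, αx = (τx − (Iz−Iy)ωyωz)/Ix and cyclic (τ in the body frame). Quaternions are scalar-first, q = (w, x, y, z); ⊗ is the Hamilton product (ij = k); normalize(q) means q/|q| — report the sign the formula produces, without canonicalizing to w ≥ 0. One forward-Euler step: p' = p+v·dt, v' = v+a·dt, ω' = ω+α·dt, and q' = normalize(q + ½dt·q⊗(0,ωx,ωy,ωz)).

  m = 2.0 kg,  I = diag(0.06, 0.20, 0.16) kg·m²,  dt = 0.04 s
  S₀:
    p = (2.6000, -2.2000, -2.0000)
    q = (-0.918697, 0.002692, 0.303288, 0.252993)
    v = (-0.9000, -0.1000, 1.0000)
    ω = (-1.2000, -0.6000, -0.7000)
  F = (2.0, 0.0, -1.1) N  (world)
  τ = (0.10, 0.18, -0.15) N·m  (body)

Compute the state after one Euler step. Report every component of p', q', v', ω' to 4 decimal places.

p' = (2.5640, -2.2040, -1.9600)
q' = (-0.9110, 0.0235, 0.3081, 0.2730)
v' = (-0.8600, -0.1000, 0.9780)
ω' = (-1.1221, -0.5472, -0.7627)

new position p' = (2.5640, -2.2040, -1.9600)
new velocity v' = (-0.8600, -0.1000, 0.9780)
ω×(Iω) gyroscopic = (-0.0168, -0.0840, 0.1008)
(τ − ω×Iω)/I = (1.9467, 1.3200, -1.5675)
ω' = ω + α·dt = (-1.1221, -0.5472, -0.7627)
q⊗(0,ω) = (0.3622983, 1.0419306, 0.2495110, 1.0054183)
q + ½dt·q⊗(0,ω), renormalized = (-0.9110, 0.0235, 0.3081, 0.2730)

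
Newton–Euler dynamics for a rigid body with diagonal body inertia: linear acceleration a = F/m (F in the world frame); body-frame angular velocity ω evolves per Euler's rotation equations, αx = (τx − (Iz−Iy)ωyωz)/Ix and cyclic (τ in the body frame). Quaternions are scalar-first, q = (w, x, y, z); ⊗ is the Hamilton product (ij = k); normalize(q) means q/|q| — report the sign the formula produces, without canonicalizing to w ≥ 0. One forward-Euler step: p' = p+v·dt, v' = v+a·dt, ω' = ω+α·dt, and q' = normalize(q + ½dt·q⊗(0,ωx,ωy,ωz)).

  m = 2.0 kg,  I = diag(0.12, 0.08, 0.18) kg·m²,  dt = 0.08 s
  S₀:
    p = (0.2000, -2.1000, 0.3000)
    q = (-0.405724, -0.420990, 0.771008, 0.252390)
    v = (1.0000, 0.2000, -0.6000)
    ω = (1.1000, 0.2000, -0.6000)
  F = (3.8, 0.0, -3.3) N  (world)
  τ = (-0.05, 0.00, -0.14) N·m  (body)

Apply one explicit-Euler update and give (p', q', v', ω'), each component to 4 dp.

p + v·dt = (0.2800, -2.0840, 0.2520)
v + (F/m)dt = (1.1520, 0.2000, -0.7320)
precession coupling ω×(Iω) = (-0.0120, 0.0396, -0.0088)
angular accel α = (-0.3167, -0.4950, -0.7289)
ω' = ω + α·dt = (1.0747, 0.1604, -0.6583)
2q̇ = q⊗(0,ω) = (0.4603214, -0.9593792, -0.0561098, -0.6888724)
updated quaternion q' = (-0.3868, -0.4588, 0.7678, 0.2245)

p' = (0.2800, -2.0840, 0.2520)
q' = (-0.3868, -0.4588, 0.7678, 0.2245)
v' = (1.1520, 0.2000, -0.7320)
ω' = (1.0747, 0.1604, -0.6583)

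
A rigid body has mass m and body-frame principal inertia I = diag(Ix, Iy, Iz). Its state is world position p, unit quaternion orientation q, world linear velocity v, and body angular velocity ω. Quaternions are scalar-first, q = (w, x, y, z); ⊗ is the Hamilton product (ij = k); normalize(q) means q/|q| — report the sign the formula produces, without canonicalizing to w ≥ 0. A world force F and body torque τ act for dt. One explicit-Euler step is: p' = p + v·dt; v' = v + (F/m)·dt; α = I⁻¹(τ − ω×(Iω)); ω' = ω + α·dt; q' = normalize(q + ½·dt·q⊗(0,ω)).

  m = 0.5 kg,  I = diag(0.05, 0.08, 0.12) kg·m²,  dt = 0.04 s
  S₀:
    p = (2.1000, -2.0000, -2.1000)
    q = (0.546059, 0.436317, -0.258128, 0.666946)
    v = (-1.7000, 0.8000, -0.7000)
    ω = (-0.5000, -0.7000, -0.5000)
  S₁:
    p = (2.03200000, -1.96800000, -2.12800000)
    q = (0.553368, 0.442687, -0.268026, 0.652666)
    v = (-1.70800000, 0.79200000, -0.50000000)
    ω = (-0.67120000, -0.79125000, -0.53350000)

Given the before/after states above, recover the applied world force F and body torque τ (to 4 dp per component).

rate change Δω = (-0.17120000, -0.09125000, -0.03350000)
precession coupling = (0.0140, -0.0175, 0.0105)
I·α + gyro = (-0.2000, -0.2000, -0.0900)
Δv = v₁−v₀ = (-0.00800000, -0.00800000, 0.20000000)
applied force F = (-0.1000, -0.1000, 2.5000)

F = (-0.1000, -0.1000, 2.5000)
τ = (-0.2000, -0.2000, -0.0900)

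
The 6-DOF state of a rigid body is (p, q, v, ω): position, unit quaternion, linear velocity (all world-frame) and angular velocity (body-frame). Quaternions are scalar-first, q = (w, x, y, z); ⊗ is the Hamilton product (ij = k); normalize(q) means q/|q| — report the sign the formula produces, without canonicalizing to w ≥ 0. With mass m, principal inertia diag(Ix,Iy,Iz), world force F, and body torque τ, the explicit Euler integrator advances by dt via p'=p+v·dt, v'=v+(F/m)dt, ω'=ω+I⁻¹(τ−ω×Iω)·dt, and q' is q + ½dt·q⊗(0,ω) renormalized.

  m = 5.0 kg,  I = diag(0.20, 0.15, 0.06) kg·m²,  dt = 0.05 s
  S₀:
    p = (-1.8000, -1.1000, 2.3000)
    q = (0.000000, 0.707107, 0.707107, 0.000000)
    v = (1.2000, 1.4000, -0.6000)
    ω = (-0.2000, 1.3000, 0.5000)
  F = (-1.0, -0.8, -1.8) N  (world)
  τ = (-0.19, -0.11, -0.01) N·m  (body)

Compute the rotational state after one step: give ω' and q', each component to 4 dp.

ω' = (-0.2329, 1.2680, 0.4808)
q' = (-0.0194, 0.7155, 0.6978, 0.0265)

angular accel α = (-0.6575, -0.6400, -0.3833)
new body rate ω' = (-0.2329, 1.2680, 0.4808)
Hamilton product q⊗(0,ω) = (-0.7778177, 0.3535535, -0.3535535, 1.0606605)
updated quaternion q' = (-0.0194, 0.7155, 0.6978, 0.0265)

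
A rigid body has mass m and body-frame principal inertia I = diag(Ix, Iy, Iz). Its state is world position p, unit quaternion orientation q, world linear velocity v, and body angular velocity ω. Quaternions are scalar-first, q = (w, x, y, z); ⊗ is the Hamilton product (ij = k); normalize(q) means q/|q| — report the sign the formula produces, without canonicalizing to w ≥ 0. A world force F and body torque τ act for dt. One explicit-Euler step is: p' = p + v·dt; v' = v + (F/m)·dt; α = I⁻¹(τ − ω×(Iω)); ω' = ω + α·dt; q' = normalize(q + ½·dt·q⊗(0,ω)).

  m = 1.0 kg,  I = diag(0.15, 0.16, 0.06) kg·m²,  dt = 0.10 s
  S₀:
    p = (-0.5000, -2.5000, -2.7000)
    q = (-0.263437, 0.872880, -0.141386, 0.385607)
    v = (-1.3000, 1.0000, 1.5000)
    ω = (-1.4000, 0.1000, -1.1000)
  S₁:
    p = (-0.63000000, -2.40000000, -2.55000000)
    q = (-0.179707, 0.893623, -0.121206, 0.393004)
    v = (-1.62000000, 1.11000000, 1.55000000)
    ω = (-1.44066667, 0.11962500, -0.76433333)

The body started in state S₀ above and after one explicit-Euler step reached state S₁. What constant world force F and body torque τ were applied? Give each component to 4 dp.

F = (-3.2000, 1.1000, 0.5000)
τ = (-0.0500, 0.1700, 0.2000)

Δv = v₁−v₀ = (-0.32000000, 0.11000000, 0.05000000)
F = m·Δv/dt = (-3.2000, 1.1000, 0.5000)
ω₁ − ω₀ = (-0.04066667, 0.01962500, 0.33566667)
precession coupling = (0.0110, 0.1386, -0.0014)
I·α + gyro = (-0.0500, 0.1700, 0.2000)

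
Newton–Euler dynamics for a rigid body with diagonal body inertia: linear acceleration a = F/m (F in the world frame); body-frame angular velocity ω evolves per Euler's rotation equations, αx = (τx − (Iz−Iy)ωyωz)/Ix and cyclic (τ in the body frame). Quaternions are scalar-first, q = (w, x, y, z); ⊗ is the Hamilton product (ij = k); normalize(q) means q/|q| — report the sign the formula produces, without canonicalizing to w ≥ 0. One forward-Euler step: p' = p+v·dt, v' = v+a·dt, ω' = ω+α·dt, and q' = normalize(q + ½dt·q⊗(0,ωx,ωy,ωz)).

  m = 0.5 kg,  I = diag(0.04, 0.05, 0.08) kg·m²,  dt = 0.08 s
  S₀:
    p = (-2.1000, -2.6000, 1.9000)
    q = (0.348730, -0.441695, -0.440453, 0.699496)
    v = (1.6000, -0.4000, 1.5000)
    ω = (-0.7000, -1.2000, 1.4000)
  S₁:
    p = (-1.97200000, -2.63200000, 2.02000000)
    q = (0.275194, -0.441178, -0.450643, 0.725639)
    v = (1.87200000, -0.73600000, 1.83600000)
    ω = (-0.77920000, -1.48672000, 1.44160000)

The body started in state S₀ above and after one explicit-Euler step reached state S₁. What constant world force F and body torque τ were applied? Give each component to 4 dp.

velocity change Δv = (0.27200000, -0.33600000, 0.33600000)
F = m·Δv/dt = (1.7000, -2.1000, 2.1000)
rate change Δω = (-0.07920000, -0.28672000, 0.04160000)
τ = I·(Δω/dt) + ω₀×(Iω₀) = (-0.0900, -0.1400, 0.0500)

F = (1.7000, -2.1000, 2.1000)
τ = (-0.0900, -0.1400, 0.0500)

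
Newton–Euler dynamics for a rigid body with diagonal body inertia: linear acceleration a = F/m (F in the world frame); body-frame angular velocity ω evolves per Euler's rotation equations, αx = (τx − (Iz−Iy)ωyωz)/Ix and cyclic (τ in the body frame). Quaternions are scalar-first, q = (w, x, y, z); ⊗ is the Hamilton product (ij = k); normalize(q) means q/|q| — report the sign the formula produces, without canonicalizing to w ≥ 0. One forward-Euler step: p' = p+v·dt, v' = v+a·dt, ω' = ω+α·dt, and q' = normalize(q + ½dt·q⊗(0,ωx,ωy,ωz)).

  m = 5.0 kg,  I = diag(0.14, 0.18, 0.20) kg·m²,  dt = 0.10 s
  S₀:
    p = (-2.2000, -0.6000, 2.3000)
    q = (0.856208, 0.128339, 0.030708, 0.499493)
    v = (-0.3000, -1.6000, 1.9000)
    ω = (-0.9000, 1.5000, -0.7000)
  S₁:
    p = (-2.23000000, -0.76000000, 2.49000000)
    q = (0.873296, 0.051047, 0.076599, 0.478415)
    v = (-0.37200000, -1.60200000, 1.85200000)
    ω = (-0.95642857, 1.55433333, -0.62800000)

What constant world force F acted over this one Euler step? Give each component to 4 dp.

v₁ − v₀ = (-0.07200000, -0.00200000, -0.04800000)
F = m·Δv/dt = (-3.6000, -0.1000, -2.4000)

F = (-3.6000, -0.1000, -2.4000)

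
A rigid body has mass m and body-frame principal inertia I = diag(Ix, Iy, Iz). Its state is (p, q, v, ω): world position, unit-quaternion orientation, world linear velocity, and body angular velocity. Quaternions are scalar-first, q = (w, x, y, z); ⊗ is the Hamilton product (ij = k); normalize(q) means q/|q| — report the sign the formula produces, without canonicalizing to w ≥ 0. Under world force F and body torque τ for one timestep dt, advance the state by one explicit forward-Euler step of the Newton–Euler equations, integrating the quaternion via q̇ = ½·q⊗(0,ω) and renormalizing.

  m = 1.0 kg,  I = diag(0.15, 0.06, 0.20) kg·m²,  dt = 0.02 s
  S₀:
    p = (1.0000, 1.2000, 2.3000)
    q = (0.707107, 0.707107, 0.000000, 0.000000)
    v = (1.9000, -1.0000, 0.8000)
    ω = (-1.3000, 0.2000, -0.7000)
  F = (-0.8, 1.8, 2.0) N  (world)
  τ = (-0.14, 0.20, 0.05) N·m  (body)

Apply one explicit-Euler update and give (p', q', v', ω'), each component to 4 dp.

p' = (1.0380, 1.1800, 2.3160)
q' = (0.7162, 0.6978, 0.0064, -0.0035)
v' = (1.8840, -0.9640, 0.8400)
ω' = (-1.3161, 0.2818, -0.6973)

precession coupling ω×(Iω) = (-0.0196, -0.0455, 0.0234)
(τ − ω×Iω)/I = (-0.8027, 4.0917, 0.1330)
ω + α·dt = (-1.3161, 0.2818, -0.6973)
2q̇ = q⊗(0,ω) = (0.9192391, -0.9192391, 0.6363963, -0.3535535)
q + ½dt·q⊗(0,ω), renormalized = (0.7162, 0.6978, 0.0064, -0.0035)
a = F/m = (-0.8000, 1.8000, 2.0000)
new position p' = (1.0380, 1.1800, 2.3160)
new velocity v' = (1.8840, -0.9640, 0.8400)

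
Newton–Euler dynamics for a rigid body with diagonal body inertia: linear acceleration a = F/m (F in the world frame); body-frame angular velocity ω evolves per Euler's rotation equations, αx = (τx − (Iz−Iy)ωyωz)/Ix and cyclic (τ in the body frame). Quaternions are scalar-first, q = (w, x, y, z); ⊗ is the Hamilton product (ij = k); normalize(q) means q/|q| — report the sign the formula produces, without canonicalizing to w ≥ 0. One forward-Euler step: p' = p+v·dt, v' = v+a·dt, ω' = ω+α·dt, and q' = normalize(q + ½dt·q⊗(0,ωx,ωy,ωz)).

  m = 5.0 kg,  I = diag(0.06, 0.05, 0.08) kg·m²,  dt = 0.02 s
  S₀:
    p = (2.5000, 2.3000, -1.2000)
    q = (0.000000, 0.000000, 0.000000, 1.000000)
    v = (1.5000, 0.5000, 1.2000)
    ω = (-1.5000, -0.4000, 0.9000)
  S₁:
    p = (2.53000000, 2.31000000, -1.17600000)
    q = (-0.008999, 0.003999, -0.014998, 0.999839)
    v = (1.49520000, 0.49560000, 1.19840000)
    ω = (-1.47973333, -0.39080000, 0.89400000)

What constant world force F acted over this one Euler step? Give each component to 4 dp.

velocity change Δv = (-0.00480000, -0.00440000, -0.00160000)
m·(v₁−v₀)/dt = (-1.2000, -1.1000, -0.4000)

F = (-1.2000, -1.1000, -0.4000)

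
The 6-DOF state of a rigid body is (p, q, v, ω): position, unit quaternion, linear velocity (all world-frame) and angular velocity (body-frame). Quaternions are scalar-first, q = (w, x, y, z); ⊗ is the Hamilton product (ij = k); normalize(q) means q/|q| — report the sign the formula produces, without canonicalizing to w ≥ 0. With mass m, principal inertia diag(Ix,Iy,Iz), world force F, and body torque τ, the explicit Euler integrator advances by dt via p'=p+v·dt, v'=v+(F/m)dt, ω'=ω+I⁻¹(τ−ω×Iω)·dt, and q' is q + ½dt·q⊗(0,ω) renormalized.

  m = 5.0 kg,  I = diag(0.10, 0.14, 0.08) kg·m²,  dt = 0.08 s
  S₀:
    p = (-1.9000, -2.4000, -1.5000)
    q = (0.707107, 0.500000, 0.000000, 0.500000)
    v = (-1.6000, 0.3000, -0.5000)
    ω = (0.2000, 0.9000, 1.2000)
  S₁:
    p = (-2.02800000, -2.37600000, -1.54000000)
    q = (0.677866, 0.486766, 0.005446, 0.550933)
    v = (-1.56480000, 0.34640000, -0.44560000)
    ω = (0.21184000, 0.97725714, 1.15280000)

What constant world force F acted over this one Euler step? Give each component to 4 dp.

Δv = v₁−v₀ = (0.03520000, 0.04640000, 0.05440000)
applied force F = (2.2000, 2.9000, 3.4000)

F = (2.2000, 2.9000, 3.4000)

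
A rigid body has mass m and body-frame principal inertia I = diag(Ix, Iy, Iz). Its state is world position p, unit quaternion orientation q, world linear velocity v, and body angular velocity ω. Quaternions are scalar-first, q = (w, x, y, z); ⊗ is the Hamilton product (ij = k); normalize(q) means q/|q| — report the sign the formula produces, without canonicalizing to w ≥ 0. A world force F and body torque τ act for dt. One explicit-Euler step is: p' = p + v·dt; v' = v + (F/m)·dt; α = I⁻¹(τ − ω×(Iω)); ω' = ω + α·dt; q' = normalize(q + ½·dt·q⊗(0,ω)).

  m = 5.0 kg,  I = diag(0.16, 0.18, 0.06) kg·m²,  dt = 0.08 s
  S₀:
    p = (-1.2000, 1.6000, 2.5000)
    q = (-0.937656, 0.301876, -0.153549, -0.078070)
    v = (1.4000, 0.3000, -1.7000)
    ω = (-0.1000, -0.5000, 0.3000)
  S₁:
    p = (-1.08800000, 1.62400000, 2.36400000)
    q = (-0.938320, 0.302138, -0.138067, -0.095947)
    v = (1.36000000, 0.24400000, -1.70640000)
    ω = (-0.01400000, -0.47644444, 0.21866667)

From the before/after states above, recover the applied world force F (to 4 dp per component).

F = (-2.5000, -3.5000, -0.4000)

v₁ − v₀ = (-0.04000000, -0.05600000, -0.00640000)
F = m·Δv/dt = (-2.5000, -3.5000, -0.4000)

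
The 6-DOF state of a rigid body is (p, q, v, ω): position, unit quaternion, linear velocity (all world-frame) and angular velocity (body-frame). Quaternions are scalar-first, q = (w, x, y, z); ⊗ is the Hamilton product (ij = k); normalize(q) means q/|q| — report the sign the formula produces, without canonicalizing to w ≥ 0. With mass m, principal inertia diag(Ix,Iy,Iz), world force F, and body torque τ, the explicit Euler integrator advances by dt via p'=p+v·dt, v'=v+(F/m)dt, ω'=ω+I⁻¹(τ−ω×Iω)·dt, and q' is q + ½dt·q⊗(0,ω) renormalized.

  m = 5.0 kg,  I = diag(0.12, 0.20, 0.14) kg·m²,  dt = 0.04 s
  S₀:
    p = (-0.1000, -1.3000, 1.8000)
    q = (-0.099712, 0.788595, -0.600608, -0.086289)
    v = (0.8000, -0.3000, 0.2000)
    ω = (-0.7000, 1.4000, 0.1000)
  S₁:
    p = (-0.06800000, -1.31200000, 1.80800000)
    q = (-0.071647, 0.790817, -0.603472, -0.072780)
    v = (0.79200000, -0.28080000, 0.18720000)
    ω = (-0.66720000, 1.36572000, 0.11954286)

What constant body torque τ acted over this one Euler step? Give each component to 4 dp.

τ = (0.0900, -0.1700, -0.0100)

rate change Δω = (0.03280000, -0.03428000, 0.01954286)
applied torque τ = (0.0900, -0.1700, -0.0100)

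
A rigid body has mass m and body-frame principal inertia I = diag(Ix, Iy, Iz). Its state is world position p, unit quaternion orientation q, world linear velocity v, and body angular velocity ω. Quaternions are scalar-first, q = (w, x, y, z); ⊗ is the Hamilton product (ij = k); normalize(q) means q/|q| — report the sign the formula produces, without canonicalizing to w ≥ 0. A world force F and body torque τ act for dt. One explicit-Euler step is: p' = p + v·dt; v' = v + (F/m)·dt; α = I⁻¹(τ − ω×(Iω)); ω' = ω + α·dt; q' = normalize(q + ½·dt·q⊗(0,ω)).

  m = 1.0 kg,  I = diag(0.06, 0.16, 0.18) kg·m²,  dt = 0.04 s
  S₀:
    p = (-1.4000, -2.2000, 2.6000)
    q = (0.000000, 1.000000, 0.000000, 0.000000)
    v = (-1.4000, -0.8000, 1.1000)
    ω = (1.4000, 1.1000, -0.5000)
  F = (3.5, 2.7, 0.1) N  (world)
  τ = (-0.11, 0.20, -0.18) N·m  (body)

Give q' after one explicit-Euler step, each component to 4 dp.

q⊗(0,ω) = (-1.4000000, 0.0000000, 0.5000000, 1.1000000)
q + ½dt·q⊗(0,ω), renormalized = (-0.0280, 0.9993, 0.0100, 0.0220)

q' = (-0.0280, 0.9993, 0.0100, 0.0220)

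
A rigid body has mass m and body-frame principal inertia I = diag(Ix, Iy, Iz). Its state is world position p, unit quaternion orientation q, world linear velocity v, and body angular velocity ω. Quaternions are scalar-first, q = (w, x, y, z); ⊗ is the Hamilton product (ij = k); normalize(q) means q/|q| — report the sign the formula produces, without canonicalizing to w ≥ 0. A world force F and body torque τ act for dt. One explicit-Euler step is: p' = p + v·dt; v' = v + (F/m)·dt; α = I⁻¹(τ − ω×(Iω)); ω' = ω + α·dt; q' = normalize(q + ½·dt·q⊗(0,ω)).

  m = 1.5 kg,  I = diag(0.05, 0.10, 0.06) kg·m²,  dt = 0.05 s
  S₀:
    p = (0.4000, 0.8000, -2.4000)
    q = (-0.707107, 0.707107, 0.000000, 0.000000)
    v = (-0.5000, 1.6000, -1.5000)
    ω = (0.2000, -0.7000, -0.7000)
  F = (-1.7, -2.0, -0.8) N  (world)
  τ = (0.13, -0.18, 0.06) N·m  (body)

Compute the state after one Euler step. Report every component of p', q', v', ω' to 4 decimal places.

p' = (0.3750, 0.8800, -2.4750)
q' = (-0.7104, 0.7033, 0.0247, 0.0000)
v' = (-0.5567, 1.5333, -1.5267)
ω' = (0.3496, -0.7907, -0.6442)

precession coupling ω×(Iω) = (-0.0196, 0.0014, -0.0070)
(τ − ω×Iω)/I = (2.9920, -1.8140, 1.1167)
ω' = ω + α·dt = (0.3496, -0.7907, -0.6442)
2q̇ = q⊗(0,ω) = (-0.1414214, -0.1414214, 0.9899498, 0.0000000)
q' = normalize(q + ½dt·q⊗(0,ω)) = (-0.7104, 0.7033, 0.0247, 0.0000)
a = (-1.1333, -1.3333, -0.5333)
new position p' = (0.3750, 0.8800, -2.4750)
v' = v + a·dt = (-0.5567, 1.5333, -1.5267)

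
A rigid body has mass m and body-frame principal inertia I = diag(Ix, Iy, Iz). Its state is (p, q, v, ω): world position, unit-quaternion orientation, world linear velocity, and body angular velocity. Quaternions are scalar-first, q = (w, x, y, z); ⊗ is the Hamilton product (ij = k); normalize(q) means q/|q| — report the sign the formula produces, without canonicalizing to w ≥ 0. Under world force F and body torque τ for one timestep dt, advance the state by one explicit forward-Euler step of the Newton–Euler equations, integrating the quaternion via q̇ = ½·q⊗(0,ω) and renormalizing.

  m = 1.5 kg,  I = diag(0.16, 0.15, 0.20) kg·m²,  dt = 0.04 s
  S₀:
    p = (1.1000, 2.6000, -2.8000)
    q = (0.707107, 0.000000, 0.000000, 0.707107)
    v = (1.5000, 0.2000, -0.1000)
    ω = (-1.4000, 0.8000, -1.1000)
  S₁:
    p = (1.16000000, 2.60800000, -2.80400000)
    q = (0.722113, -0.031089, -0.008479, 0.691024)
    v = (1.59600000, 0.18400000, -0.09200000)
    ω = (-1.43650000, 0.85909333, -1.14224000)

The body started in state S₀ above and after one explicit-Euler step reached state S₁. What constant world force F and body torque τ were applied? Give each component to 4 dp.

F = (3.6000, -0.6000, 0.3000)
τ = (-0.1900, 0.1600, -0.2000)

Δω = ω₁−ω₀ = (-0.03650000, 0.05909333, -0.04224000)
I·α + gyro = (-0.1900, 0.1600, -0.2000)
Δv = v₁−v₀ = (0.09600000, -0.01600000, 0.00800000)
F = m·Δv/dt = (3.6000, -0.6000, 0.3000)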